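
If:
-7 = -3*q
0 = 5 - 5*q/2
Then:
No Solution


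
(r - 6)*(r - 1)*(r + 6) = r^3 - r^2 - 36*r + 36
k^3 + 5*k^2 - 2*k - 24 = (k - 2)*(k + 3)*(k + 4)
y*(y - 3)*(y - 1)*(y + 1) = y^4 - 3*y^3 - y^2 + 3*y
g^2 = g^2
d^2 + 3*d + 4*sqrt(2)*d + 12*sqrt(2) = (d + 3)*(d + 4*sqrt(2))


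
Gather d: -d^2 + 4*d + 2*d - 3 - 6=-d^2 + 6*d - 9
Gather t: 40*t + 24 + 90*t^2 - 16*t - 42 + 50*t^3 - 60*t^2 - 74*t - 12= 50*t^3 + 30*t^2 - 50*t - 30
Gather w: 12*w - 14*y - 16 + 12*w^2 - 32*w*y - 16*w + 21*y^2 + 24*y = 12*w^2 + w*(-32*y - 4) + 21*y^2 + 10*y - 16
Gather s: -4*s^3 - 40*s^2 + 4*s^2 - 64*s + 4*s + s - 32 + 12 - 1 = -4*s^3 - 36*s^2 - 59*s - 21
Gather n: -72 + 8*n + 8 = 8*n - 64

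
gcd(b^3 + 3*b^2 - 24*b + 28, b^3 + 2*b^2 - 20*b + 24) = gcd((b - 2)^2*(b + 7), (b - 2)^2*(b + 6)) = b^2 - 4*b + 4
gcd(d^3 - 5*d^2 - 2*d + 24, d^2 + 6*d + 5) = 1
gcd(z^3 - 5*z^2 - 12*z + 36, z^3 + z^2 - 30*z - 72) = z^2 - 3*z - 18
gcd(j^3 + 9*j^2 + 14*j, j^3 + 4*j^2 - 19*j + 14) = j + 7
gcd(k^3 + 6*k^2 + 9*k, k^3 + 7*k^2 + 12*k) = k^2 + 3*k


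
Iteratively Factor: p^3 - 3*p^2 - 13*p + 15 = (p - 5)*(p^2 + 2*p - 3) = (p - 5)*(p + 3)*(p - 1)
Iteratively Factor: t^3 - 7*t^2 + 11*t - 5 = (t - 5)*(t^2 - 2*t + 1) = (t - 5)*(t - 1)*(t - 1)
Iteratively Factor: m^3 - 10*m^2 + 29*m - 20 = (m - 4)*(m^2 - 6*m + 5) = (m - 5)*(m - 4)*(m - 1)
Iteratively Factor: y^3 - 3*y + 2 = (y + 2)*(y^2 - 2*y + 1) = (y - 1)*(y + 2)*(y - 1)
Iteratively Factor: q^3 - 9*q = (q + 3)*(q^2 - 3*q) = (q - 3)*(q + 3)*(q)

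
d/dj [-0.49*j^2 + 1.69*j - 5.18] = 1.69 - 0.98*j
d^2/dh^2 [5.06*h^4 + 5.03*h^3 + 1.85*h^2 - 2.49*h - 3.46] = 60.72*h^2 + 30.18*h + 3.7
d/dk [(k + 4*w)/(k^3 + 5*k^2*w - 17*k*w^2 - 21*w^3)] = (k^3 + 5*k^2*w - 17*k*w^2 - 21*w^3 - (k + 4*w)*(3*k^2 + 10*k*w - 17*w^2))/(k^3 + 5*k^2*w - 17*k*w^2 - 21*w^3)^2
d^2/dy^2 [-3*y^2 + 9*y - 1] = -6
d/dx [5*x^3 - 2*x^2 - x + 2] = 15*x^2 - 4*x - 1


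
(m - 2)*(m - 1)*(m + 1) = m^3 - 2*m^2 - m + 2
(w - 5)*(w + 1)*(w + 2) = w^3 - 2*w^2 - 13*w - 10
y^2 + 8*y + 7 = (y + 1)*(y + 7)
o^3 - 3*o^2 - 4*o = o*(o - 4)*(o + 1)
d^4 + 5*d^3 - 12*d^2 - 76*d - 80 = (d - 4)*(d + 2)^2*(d + 5)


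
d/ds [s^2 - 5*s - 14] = 2*s - 5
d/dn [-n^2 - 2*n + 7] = -2*n - 2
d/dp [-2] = 0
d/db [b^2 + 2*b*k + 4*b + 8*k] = 2*b + 2*k + 4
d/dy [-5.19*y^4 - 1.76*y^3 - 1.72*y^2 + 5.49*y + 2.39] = -20.76*y^3 - 5.28*y^2 - 3.44*y + 5.49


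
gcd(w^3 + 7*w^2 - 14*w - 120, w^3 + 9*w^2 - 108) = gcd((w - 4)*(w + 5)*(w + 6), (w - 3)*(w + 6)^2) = w + 6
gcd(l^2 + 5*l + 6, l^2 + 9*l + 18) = l + 3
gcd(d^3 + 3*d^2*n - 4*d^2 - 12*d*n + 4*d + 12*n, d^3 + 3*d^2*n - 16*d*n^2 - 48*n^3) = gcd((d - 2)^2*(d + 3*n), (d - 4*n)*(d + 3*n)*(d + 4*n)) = d + 3*n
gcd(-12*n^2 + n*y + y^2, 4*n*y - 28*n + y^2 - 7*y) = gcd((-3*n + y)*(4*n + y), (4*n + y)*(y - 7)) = 4*n + y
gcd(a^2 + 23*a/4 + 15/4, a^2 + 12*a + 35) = a + 5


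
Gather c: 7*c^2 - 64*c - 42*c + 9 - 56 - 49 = 7*c^2 - 106*c - 96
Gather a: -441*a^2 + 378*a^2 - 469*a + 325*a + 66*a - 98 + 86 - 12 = -63*a^2 - 78*a - 24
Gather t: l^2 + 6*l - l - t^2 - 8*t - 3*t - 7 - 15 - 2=l^2 + 5*l - t^2 - 11*t - 24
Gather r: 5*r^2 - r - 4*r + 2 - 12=5*r^2 - 5*r - 10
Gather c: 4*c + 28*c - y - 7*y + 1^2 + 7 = 32*c - 8*y + 8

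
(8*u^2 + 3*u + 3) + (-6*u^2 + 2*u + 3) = 2*u^2 + 5*u + 6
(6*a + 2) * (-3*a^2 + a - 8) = -18*a^3 - 46*a - 16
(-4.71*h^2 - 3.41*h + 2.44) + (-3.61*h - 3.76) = -4.71*h^2 - 7.02*h - 1.32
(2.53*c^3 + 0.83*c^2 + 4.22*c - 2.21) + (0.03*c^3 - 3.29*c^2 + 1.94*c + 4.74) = 2.56*c^3 - 2.46*c^2 + 6.16*c + 2.53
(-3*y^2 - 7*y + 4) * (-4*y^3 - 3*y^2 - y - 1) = 12*y^5 + 37*y^4 + 8*y^3 - 2*y^2 + 3*y - 4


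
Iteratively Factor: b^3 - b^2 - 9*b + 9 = (b + 3)*(b^2 - 4*b + 3) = (b - 1)*(b + 3)*(b - 3)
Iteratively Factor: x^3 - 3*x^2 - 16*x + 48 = (x + 4)*(x^2 - 7*x + 12) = (x - 3)*(x + 4)*(x - 4)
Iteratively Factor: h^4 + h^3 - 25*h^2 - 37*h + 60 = (h - 1)*(h^3 + 2*h^2 - 23*h - 60) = (h - 5)*(h - 1)*(h^2 + 7*h + 12) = (h - 5)*(h - 1)*(h + 3)*(h + 4)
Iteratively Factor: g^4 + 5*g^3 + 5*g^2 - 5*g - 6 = (g + 1)*(g^3 + 4*g^2 + g - 6) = (g + 1)*(g + 2)*(g^2 + 2*g - 3) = (g + 1)*(g + 2)*(g + 3)*(g - 1)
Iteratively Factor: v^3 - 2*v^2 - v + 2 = (v - 2)*(v^2 - 1) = (v - 2)*(v - 1)*(v + 1)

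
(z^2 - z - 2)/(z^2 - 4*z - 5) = (z - 2)/(z - 5)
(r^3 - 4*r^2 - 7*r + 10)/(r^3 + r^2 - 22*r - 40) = (r - 1)/(r + 4)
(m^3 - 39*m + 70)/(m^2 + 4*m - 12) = (m^2 + 2*m - 35)/(m + 6)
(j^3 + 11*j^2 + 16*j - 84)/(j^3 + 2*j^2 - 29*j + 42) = (j + 6)/(j - 3)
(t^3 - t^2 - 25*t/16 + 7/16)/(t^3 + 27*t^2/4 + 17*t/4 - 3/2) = (t - 7/4)/(t + 6)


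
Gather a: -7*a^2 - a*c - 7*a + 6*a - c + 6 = -7*a^2 + a*(-c - 1) - c + 6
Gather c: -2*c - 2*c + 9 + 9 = 18 - 4*c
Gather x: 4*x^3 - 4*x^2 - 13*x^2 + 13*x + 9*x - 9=4*x^3 - 17*x^2 + 22*x - 9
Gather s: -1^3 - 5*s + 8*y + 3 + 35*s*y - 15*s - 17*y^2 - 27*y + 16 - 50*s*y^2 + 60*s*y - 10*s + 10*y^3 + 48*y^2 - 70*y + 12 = s*(-50*y^2 + 95*y - 30) + 10*y^3 + 31*y^2 - 89*y + 30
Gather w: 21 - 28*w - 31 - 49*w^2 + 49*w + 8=-49*w^2 + 21*w - 2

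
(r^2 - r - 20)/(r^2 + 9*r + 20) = (r - 5)/(r + 5)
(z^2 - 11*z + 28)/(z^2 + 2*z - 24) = (z - 7)/(z + 6)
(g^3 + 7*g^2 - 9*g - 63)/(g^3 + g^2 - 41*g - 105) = (g^2 + 4*g - 21)/(g^2 - 2*g - 35)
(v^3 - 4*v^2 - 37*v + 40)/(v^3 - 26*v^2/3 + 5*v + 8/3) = 3*(v + 5)/(3*v + 1)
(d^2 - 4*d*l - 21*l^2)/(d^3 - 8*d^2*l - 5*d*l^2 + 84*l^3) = 1/(d - 4*l)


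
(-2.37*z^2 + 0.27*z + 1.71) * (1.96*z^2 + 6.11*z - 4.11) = -4.6452*z^4 - 13.9515*z^3 + 14.742*z^2 + 9.3384*z - 7.0281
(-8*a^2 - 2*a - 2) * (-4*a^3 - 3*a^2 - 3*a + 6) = 32*a^5 + 32*a^4 + 38*a^3 - 36*a^2 - 6*a - 12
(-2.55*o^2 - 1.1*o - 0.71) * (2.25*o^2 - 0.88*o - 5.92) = -5.7375*o^4 - 0.231*o^3 + 14.4665*o^2 + 7.1368*o + 4.2032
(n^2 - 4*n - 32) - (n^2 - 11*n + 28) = 7*n - 60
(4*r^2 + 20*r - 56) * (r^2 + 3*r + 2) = 4*r^4 + 32*r^3 + 12*r^2 - 128*r - 112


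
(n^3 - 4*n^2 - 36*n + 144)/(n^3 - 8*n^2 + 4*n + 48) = (n + 6)/(n + 2)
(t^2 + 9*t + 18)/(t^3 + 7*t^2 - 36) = 1/(t - 2)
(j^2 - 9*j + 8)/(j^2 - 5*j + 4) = (j - 8)/(j - 4)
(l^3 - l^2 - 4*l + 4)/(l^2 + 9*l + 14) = (l^2 - 3*l + 2)/(l + 7)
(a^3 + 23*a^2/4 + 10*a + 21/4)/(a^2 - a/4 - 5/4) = (4*a^2 + 19*a + 21)/(4*a - 5)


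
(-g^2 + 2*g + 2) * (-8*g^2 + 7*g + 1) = 8*g^4 - 23*g^3 - 3*g^2 + 16*g + 2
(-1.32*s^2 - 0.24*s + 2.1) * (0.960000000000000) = -1.2672*s^2 - 0.2304*s + 2.016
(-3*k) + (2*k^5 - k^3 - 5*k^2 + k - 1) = 2*k^5 - k^3 - 5*k^2 - 2*k - 1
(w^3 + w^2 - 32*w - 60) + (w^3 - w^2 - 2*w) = 2*w^3 - 34*w - 60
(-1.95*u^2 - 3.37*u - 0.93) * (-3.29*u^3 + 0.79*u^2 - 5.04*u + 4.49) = 6.4155*u^5 + 9.5468*u^4 + 10.2254*u^3 + 7.4946*u^2 - 10.4441*u - 4.1757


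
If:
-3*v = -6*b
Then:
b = v/2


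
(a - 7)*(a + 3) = a^2 - 4*a - 21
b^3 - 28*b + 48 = (b - 4)*(b - 2)*(b + 6)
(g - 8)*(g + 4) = g^2 - 4*g - 32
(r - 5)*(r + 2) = r^2 - 3*r - 10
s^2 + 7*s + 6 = (s + 1)*(s + 6)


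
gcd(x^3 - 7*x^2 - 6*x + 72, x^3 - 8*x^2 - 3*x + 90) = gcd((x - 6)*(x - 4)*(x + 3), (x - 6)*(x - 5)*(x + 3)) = x^2 - 3*x - 18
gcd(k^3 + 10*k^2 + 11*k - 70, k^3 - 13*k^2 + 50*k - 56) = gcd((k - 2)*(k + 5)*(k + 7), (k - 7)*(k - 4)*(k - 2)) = k - 2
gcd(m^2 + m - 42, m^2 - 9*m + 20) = 1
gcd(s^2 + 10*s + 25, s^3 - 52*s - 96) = 1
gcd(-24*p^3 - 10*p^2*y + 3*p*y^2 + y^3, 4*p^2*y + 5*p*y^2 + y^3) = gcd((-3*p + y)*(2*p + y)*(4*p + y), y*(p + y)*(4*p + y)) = 4*p + y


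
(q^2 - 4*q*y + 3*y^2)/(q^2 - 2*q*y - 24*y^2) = (-q^2 + 4*q*y - 3*y^2)/(-q^2 + 2*q*y + 24*y^2)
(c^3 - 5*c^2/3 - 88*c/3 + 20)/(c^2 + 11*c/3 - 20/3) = (3*c^2 - 20*c + 12)/(3*c - 4)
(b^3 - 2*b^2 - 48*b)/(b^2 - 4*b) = (b^2 - 2*b - 48)/(b - 4)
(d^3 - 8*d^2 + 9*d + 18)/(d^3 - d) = (d^2 - 9*d + 18)/(d*(d - 1))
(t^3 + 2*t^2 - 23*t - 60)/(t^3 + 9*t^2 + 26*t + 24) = (t - 5)/(t + 2)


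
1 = 1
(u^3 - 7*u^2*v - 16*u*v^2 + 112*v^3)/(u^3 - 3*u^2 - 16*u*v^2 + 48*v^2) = (u - 7*v)/(u - 3)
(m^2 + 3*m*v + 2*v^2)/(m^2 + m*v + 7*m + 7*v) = (m + 2*v)/(m + 7)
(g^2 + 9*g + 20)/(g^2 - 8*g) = (g^2 + 9*g + 20)/(g*(g - 8))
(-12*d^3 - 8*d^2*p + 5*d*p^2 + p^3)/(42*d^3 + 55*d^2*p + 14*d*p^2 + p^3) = (-2*d + p)/(7*d + p)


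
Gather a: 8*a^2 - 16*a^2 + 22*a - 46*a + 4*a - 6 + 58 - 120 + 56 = -8*a^2 - 20*a - 12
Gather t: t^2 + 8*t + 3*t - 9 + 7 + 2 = t^2 + 11*t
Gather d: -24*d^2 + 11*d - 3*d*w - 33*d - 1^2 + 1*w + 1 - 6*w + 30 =-24*d^2 + d*(-3*w - 22) - 5*w + 30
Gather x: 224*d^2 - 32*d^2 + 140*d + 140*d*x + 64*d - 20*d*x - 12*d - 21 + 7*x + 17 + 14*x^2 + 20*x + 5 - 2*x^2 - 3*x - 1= 192*d^2 + 192*d + 12*x^2 + x*(120*d + 24)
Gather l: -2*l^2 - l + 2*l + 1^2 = -2*l^2 + l + 1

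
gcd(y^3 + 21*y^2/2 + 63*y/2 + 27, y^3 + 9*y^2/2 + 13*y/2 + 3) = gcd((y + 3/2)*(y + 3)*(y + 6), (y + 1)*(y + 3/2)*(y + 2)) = y + 3/2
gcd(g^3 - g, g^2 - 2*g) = g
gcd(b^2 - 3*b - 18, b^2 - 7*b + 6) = b - 6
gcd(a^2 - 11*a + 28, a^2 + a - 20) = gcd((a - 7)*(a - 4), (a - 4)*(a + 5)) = a - 4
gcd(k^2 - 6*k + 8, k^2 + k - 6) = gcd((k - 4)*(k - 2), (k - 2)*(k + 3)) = k - 2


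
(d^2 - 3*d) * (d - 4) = d^3 - 7*d^2 + 12*d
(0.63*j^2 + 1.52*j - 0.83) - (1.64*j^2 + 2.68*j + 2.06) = -1.01*j^2 - 1.16*j - 2.89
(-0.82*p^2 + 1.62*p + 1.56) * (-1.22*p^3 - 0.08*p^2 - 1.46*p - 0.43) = 1.0004*p^5 - 1.9108*p^4 - 0.8356*p^3 - 2.1374*p^2 - 2.9742*p - 0.6708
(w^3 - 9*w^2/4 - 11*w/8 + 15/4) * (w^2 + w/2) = w^5 - 7*w^4/4 - 5*w^3/2 + 49*w^2/16 + 15*w/8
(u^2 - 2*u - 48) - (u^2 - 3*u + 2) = u - 50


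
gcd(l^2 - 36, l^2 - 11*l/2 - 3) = l - 6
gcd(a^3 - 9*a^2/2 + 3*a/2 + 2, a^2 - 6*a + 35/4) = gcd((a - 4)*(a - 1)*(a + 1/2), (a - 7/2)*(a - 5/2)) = 1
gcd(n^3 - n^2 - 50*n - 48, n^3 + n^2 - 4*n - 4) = n + 1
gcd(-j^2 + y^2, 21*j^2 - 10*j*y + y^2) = 1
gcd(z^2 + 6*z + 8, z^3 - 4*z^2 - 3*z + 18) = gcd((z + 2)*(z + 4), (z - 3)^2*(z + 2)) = z + 2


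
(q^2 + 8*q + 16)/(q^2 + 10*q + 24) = (q + 4)/(q + 6)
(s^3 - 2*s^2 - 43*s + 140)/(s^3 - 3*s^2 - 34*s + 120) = (s + 7)/(s + 6)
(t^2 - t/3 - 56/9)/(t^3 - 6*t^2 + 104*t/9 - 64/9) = (3*t + 7)/(3*t^2 - 10*t + 8)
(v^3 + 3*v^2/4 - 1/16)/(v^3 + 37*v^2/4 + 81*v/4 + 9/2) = (16*v^3 + 12*v^2 - 1)/(4*(4*v^3 + 37*v^2 + 81*v + 18))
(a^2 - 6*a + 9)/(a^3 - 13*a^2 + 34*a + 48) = (a^2 - 6*a + 9)/(a^3 - 13*a^2 + 34*a + 48)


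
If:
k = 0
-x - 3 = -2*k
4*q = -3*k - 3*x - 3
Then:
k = 0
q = 3/2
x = -3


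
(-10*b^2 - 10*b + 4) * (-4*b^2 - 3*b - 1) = 40*b^4 + 70*b^3 + 24*b^2 - 2*b - 4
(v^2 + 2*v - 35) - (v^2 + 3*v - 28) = -v - 7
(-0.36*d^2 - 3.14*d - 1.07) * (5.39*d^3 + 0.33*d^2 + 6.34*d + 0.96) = -1.9404*d^5 - 17.0434*d^4 - 9.0859*d^3 - 20.6063*d^2 - 9.7982*d - 1.0272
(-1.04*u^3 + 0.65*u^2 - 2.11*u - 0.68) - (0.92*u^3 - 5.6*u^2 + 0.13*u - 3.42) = -1.96*u^3 + 6.25*u^2 - 2.24*u + 2.74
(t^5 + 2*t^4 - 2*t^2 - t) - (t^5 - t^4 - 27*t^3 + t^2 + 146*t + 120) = 3*t^4 + 27*t^3 - 3*t^2 - 147*t - 120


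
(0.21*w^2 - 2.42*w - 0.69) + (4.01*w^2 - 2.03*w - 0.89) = 4.22*w^2 - 4.45*w - 1.58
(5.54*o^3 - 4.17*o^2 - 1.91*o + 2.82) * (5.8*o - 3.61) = 32.132*o^4 - 44.1854*o^3 + 3.9757*o^2 + 23.2511*o - 10.1802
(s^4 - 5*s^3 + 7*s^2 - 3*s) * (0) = 0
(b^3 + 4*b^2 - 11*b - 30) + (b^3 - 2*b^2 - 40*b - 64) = 2*b^3 + 2*b^2 - 51*b - 94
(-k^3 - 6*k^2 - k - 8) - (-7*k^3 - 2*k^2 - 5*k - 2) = 6*k^3 - 4*k^2 + 4*k - 6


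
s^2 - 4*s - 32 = (s - 8)*(s + 4)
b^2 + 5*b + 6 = (b + 2)*(b + 3)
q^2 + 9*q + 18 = (q + 3)*(q + 6)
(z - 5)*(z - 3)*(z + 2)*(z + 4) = z^4 - 2*z^3 - 25*z^2 + 26*z + 120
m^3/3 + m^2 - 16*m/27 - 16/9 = (m/3 + 1)*(m - 4/3)*(m + 4/3)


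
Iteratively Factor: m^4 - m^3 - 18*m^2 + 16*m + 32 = (m + 4)*(m^3 - 5*m^2 + 2*m + 8) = (m + 1)*(m + 4)*(m^2 - 6*m + 8) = (m - 2)*(m + 1)*(m + 4)*(m - 4)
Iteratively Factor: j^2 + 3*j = (j + 3)*(j)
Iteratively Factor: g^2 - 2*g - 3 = (g - 3)*(g + 1)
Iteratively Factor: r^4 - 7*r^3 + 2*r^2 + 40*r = (r - 4)*(r^3 - 3*r^2 - 10*r) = r*(r - 4)*(r^2 - 3*r - 10) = r*(r - 4)*(r + 2)*(r - 5)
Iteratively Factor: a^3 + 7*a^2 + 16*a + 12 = (a + 2)*(a^2 + 5*a + 6) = (a + 2)*(a + 3)*(a + 2)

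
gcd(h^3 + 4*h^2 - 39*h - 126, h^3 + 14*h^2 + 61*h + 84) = h^2 + 10*h + 21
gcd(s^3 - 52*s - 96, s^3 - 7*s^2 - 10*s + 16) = s^2 - 6*s - 16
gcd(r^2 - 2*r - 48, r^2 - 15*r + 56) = r - 8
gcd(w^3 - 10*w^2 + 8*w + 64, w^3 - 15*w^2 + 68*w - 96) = w^2 - 12*w + 32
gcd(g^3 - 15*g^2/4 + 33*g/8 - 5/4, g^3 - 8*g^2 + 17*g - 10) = g - 2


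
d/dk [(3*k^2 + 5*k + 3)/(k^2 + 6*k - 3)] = (13*k^2 - 24*k - 33)/(k^4 + 12*k^3 + 30*k^2 - 36*k + 9)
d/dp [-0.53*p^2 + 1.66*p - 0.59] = 1.66 - 1.06*p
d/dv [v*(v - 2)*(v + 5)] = 3*v^2 + 6*v - 10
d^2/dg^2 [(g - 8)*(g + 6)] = 2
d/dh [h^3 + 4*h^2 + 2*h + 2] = 3*h^2 + 8*h + 2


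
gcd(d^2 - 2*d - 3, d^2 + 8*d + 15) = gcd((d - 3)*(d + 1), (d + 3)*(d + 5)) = 1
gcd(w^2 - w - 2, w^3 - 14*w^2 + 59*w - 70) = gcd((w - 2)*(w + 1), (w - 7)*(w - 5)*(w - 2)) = w - 2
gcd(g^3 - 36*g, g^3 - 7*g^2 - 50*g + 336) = g - 6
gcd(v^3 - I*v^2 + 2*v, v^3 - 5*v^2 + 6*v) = v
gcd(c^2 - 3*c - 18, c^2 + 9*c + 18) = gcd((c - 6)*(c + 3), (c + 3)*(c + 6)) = c + 3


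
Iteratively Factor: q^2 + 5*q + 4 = (q + 1)*(q + 4)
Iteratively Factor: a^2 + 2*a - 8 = (a + 4)*(a - 2)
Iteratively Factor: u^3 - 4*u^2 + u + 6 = (u - 3)*(u^2 - u - 2) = (u - 3)*(u - 2)*(u + 1)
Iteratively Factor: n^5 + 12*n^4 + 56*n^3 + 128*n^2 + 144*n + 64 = (n + 2)*(n^4 + 10*n^3 + 36*n^2 + 56*n + 32) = (n + 2)^2*(n^3 + 8*n^2 + 20*n + 16) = (n + 2)^3*(n^2 + 6*n + 8) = (n + 2)^4*(n + 4)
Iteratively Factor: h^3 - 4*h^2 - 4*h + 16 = (h + 2)*(h^2 - 6*h + 8) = (h - 4)*(h + 2)*(h - 2)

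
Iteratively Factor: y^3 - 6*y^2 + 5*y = (y - 5)*(y^2 - y) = y*(y - 5)*(y - 1)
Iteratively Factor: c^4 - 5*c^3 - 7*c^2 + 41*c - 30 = (c + 3)*(c^3 - 8*c^2 + 17*c - 10) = (c - 2)*(c + 3)*(c^2 - 6*c + 5) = (c - 5)*(c - 2)*(c + 3)*(c - 1)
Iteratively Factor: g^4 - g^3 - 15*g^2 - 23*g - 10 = (g + 2)*(g^3 - 3*g^2 - 9*g - 5) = (g + 1)*(g + 2)*(g^2 - 4*g - 5) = (g - 5)*(g + 1)*(g + 2)*(g + 1)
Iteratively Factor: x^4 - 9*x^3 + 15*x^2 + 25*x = (x - 5)*(x^3 - 4*x^2 - 5*x) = (x - 5)*(x + 1)*(x^2 - 5*x) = x*(x - 5)*(x + 1)*(x - 5)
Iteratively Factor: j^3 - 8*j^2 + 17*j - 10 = (j - 5)*(j^2 - 3*j + 2) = (j - 5)*(j - 1)*(j - 2)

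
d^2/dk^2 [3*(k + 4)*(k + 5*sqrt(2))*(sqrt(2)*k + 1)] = 18*sqrt(2)*k + 24*sqrt(2) + 66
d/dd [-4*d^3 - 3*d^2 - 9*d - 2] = -12*d^2 - 6*d - 9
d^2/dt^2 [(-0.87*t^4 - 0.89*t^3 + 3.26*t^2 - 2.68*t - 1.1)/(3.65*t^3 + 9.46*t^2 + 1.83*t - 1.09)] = (-2.8421709430404e-14*t^8 + 4.23126600000001*t^6 - 289.692636*t^5 - 867.88047*t^4 - 979.426562*t^3 - 562.738902000001*t^2 - 312.667746*t - 32.99784)/(48.627125*t^9 + 378.09255*t^8 + 1053.073545*t^7 + 1182.154381*t^6 + 302.159679*t^5 - 241.27968*t^4 - 94.08099*t^3 + 22.767375*t^2 + 6.522669*t - 1.295029)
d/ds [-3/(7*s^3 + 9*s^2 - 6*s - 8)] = 9*(7*s^2 + 6*s - 2)/(7*s^3 + 9*s^2 - 6*s - 8)^2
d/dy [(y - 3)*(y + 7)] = 2*y + 4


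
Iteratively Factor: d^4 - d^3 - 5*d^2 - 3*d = (d - 3)*(d^3 + 2*d^2 + d) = (d - 3)*(d + 1)*(d^2 + d) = (d - 3)*(d + 1)^2*(d)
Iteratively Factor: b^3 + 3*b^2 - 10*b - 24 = (b - 3)*(b^2 + 6*b + 8) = (b - 3)*(b + 2)*(b + 4)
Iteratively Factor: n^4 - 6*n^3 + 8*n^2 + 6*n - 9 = (n + 1)*(n^3 - 7*n^2 + 15*n - 9) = (n - 3)*(n + 1)*(n^2 - 4*n + 3) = (n - 3)^2*(n + 1)*(n - 1)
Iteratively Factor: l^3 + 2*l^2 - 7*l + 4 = (l + 4)*(l^2 - 2*l + 1) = (l - 1)*(l + 4)*(l - 1)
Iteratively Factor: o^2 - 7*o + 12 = (o - 3)*(o - 4)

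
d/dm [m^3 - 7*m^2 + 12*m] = 3*m^2 - 14*m + 12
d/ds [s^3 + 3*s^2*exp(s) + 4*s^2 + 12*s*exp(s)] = 3*s^2*exp(s) + 3*s^2 + 18*s*exp(s) + 8*s + 12*exp(s)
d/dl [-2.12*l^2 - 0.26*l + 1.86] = -4.24*l - 0.26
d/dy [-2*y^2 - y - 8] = -4*y - 1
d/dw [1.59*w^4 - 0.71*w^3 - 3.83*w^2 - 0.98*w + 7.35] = 6.36*w^3 - 2.13*w^2 - 7.66*w - 0.98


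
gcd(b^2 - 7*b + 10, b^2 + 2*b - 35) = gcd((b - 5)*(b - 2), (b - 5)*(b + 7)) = b - 5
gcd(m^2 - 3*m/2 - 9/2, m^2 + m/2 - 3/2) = m + 3/2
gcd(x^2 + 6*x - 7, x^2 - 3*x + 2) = x - 1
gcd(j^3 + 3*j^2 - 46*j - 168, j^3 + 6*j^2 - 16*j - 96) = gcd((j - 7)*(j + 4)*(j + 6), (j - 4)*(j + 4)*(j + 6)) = j^2 + 10*j + 24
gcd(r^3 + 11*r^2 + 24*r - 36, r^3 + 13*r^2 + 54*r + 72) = r + 6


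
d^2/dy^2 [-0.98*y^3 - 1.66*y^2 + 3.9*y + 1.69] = -5.88*y - 3.32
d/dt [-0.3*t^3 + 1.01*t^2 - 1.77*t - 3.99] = -0.9*t^2 + 2.02*t - 1.77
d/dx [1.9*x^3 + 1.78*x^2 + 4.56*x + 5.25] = 5.7*x^2 + 3.56*x + 4.56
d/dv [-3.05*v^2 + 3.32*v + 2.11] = 3.32 - 6.1*v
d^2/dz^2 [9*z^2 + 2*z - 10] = 18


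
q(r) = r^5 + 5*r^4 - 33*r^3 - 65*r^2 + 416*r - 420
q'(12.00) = 122840.00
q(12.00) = 290700.00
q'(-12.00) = 56840.00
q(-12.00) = -102900.00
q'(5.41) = 4265.07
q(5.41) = 3620.33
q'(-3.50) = -448.94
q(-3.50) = -1032.28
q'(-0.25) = 442.02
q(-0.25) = -527.53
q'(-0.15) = 433.21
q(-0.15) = -483.75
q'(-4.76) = -798.47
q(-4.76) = -190.64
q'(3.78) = 611.04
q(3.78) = 233.91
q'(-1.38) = 372.44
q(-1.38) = -1018.01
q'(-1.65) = 308.19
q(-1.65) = -1110.29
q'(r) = 5*r^4 + 20*r^3 - 99*r^2 - 130*r + 416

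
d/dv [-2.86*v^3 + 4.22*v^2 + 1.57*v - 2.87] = -8.58*v^2 + 8.44*v + 1.57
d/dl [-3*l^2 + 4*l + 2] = 4 - 6*l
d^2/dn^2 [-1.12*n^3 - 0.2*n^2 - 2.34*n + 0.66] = -6.72*n - 0.4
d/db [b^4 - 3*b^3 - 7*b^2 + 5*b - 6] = 4*b^3 - 9*b^2 - 14*b + 5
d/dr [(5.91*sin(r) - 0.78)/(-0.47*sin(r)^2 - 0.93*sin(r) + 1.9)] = (2.7777*sin(r)^2 - 0.7332*sin(r) + 10.5036)*cos(r)/(0.2209*sin(r)^4 + 0.8742*sin(r)^3 - 0.9211*sin(r)^2 - 3.534*sin(r) + 3.61)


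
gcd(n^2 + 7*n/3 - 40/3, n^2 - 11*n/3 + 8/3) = n - 8/3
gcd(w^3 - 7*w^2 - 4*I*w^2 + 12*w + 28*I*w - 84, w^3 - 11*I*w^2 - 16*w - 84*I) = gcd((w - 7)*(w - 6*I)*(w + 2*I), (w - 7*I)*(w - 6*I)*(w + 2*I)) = w^2 - 4*I*w + 12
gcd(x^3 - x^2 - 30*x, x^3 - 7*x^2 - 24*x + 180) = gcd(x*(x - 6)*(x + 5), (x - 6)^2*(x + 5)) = x^2 - x - 30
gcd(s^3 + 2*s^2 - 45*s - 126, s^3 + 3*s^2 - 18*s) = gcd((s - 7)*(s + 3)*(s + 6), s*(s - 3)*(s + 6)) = s + 6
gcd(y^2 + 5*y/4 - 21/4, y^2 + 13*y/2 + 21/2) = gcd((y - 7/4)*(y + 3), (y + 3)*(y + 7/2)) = y + 3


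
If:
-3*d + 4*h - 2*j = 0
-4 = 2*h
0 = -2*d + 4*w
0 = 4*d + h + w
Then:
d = 4/9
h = -2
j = -14/3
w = 2/9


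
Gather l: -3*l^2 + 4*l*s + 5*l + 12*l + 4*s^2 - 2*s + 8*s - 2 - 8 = -3*l^2 + l*(4*s + 17) + 4*s^2 + 6*s - 10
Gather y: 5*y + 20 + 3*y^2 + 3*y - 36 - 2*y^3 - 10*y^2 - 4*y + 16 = -2*y^3 - 7*y^2 + 4*y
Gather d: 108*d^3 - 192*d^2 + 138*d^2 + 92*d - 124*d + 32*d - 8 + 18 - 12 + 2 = 108*d^3 - 54*d^2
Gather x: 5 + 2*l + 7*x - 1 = 2*l + 7*x + 4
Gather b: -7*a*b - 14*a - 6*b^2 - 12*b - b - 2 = -14*a - 6*b^2 + b*(-7*a - 13) - 2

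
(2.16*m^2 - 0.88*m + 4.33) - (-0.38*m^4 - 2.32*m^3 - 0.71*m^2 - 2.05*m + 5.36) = 0.38*m^4 + 2.32*m^3 + 2.87*m^2 + 1.17*m - 1.03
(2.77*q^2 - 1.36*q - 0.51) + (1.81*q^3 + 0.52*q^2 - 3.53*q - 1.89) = 1.81*q^3 + 3.29*q^2 - 4.89*q - 2.4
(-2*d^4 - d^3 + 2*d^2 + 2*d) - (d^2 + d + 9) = -2*d^4 - d^3 + d^2 + d - 9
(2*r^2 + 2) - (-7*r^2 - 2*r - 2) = 9*r^2 + 2*r + 4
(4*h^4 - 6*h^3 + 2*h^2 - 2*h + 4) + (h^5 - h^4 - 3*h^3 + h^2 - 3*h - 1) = h^5 + 3*h^4 - 9*h^3 + 3*h^2 - 5*h + 3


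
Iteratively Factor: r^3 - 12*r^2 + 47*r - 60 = (r - 3)*(r^2 - 9*r + 20) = (r - 4)*(r - 3)*(r - 5)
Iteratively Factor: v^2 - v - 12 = (v - 4)*(v + 3)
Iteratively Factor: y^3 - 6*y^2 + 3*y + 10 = (y + 1)*(y^2 - 7*y + 10) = (y - 5)*(y + 1)*(y - 2)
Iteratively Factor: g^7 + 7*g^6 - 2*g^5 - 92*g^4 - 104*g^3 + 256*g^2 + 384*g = (g + 2)*(g^6 + 5*g^5 - 12*g^4 - 68*g^3 + 32*g^2 + 192*g) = (g - 2)*(g + 2)*(g^5 + 7*g^4 + 2*g^3 - 64*g^2 - 96*g) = (g - 2)*(g + 2)*(g + 4)*(g^4 + 3*g^3 - 10*g^2 - 24*g) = g*(g - 2)*(g + 2)*(g + 4)*(g^3 + 3*g^2 - 10*g - 24) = g*(g - 3)*(g - 2)*(g + 2)*(g + 4)*(g^2 + 6*g + 8) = g*(g - 3)*(g - 2)*(g + 2)*(g + 4)^2*(g + 2)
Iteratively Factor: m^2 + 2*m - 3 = (m + 3)*(m - 1)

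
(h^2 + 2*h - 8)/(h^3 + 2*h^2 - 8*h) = 1/h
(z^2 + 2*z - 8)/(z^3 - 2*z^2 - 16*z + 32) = 1/(z - 4)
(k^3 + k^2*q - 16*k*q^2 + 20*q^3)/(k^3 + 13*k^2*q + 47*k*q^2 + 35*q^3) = (k^2 - 4*k*q + 4*q^2)/(k^2 + 8*k*q + 7*q^2)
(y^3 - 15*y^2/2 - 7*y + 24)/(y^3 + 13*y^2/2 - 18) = (y - 8)/(y + 6)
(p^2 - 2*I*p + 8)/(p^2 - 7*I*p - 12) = (p + 2*I)/(p - 3*I)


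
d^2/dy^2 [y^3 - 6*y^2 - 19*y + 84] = 6*y - 12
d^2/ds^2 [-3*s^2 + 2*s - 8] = -6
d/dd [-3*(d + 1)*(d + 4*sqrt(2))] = -6*d - 12*sqrt(2) - 3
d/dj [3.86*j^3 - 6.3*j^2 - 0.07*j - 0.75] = 11.58*j^2 - 12.6*j - 0.07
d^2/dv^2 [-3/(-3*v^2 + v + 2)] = 6*(9*v^2 - 3*v - (6*v - 1)^2 - 6)/(-3*v^2 + v + 2)^3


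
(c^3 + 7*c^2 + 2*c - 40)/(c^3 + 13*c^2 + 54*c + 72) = (c^2 + 3*c - 10)/(c^2 + 9*c + 18)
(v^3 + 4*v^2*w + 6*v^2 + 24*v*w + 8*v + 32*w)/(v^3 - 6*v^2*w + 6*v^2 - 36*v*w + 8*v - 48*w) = (v + 4*w)/(v - 6*w)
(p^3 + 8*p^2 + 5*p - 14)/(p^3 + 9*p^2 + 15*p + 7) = (p^2 + p - 2)/(p^2 + 2*p + 1)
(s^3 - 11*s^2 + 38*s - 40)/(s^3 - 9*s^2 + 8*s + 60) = (s^2 - 6*s + 8)/(s^2 - 4*s - 12)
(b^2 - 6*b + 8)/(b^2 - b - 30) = (-b^2 + 6*b - 8)/(-b^2 + b + 30)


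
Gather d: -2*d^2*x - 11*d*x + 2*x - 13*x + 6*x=-2*d^2*x - 11*d*x - 5*x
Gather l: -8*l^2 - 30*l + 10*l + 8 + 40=-8*l^2 - 20*l + 48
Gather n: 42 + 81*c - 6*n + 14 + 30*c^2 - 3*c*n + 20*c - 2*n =30*c^2 + 101*c + n*(-3*c - 8) + 56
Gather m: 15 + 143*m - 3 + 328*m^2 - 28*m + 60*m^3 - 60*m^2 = 60*m^3 + 268*m^2 + 115*m + 12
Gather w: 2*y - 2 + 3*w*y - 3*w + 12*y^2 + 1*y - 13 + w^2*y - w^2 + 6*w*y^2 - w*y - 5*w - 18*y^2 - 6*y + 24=w^2*(y - 1) + w*(6*y^2 + 2*y - 8) - 6*y^2 - 3*y + 9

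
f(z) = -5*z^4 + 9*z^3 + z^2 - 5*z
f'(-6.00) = 5275.00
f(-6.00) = -8358.00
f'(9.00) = -12380.00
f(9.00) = -26208.00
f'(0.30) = -2.51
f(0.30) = -1.21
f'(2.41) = -123.31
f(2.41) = -48.93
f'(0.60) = 1.60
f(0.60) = -1.34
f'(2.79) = -223.60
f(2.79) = -113.67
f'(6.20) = -3721.28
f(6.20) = -5235.78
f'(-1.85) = 210.34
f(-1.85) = -102.88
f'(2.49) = -141.38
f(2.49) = -59.51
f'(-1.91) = 229.04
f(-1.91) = -116.06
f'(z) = -20*z^3 + 27*z^2 + 2*z - 5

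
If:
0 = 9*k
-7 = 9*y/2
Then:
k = 0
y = -14/9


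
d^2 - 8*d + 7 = (d - 7)*(d - 1)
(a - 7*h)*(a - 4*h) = a^2 - 11*a*h + 28*h^2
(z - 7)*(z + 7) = z^2 - 49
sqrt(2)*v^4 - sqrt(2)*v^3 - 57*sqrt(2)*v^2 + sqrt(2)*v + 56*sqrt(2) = (v - 8)*(v - 1)*(v + 7)*(sqrt(2)*v + sqrt(2))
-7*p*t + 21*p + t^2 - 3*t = (-7*p + t)*(t - 3)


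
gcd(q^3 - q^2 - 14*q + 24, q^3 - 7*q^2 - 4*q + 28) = q - 2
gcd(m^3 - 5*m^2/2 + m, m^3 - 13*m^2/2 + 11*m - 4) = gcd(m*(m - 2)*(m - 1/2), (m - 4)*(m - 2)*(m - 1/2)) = m^2 - 5*m/2 + 1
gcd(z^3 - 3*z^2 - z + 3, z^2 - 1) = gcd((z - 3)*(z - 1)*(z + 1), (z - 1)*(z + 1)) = z^2 - 1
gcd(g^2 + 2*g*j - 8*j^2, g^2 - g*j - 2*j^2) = g - 2*j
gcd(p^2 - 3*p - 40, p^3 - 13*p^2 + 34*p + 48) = p - 8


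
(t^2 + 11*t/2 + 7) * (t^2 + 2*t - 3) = t^4 + 15*t^3/2 + 15*t^2 - 5*t/2 - 21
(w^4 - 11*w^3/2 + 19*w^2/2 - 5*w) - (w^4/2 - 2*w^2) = w^4/2 - 11*w^3/2 + 23*w^2/2 - 5*w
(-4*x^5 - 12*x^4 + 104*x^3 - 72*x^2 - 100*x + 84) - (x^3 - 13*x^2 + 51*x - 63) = -4*x^5 - 12*x^4 + 103*x^3 - 59*x^2 - 151*x + 147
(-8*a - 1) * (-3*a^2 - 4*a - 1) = 24*a^3 + 35*a^2 + 12*a + 1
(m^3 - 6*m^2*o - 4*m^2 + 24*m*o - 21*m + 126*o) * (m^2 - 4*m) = m^5 - 6*m^4*o - 8*m^4 + 48*m^3*o - 5*m^3 + 30*m^2*o + 84*m^2 - 504*m*o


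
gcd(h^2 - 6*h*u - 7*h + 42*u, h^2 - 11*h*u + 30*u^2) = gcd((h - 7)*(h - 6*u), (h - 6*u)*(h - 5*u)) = -h + 6*u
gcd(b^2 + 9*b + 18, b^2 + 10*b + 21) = b + 3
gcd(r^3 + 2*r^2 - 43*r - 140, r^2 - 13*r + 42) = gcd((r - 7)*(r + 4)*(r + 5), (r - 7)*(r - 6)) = r - 7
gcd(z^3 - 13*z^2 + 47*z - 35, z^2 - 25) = z - 5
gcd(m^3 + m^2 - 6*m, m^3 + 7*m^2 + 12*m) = m^2 + 3*m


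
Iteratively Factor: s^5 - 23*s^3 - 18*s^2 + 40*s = (s - 1)*(s^4 + s^3 - 22*s^2 - 40*s) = (s - 5)*(s - 1)*(s^3 + 6*s^2 + 8*s) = (s - 5)*(s - 1)*(s + 4)*(s^2 + 2*s) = (s - 5)*(s - 1)*(s + 2)*(s + 4)*(s)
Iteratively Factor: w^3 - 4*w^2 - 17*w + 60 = (w + 4)*(w^2 - 8*w + 15) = (w - 5)*(w + 4)*(w - 3)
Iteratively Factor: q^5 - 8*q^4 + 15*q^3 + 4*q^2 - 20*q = (q - 2)*(q^4 - 6*q^3 + 3*q^2 + 10*q) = (q - 2)^2*(q^3 - 4*q^2 - 5*q) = (q - 2)^2*(q + 1)*(q^2 - 5*q) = q*(q - 2)^2*(q + 1)*(q - 5)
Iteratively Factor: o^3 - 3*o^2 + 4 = (o - 2)*(o^2 - o - 2) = (o - 2)^2*(o + 1)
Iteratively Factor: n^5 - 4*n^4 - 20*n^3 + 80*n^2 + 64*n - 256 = (n - 4)*(n^4 - 20*n^2 + 64) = (n - 4)^2*(n^3 + 4*n^2 - 4*n - 16) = (n - 4)^2*(n - 2)*(n^2 + 6*n + 8) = (n - 4)^2*(n - 2)*(n + 4)*(n + 2)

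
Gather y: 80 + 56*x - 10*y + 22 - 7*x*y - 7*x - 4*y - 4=49*x + y*(-7*x - 14) + 98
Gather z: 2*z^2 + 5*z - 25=2*z^2 + 5*z - 25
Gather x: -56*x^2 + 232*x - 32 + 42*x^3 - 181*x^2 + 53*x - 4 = 42*x^3 - 237*x^2 + 285*x - 36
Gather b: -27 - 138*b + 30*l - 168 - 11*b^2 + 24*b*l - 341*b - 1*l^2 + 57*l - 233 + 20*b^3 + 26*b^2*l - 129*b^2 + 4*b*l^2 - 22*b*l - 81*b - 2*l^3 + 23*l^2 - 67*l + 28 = 20*b^3 + b^2*(26*l - 140) + b*(4*l^2 + 2*l - 560) - 2*l^3 + 22*l^2 + 20*l - 400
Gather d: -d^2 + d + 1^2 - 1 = -d^2 + d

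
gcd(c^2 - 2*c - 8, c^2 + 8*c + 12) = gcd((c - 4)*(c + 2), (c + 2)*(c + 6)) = c + 2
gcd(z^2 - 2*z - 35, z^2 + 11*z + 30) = z + 5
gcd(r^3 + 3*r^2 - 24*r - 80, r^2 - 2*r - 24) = r + 4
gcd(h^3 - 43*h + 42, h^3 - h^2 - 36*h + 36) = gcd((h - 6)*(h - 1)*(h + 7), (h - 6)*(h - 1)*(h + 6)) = h^2 - 7*h + 6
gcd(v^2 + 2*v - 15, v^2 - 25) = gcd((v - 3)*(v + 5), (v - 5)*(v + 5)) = v + 5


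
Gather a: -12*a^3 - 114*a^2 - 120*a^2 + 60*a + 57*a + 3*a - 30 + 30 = -12*a^3 - 234*a^2 + 120*a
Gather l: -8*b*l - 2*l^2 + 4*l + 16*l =-2*l^2 + l*(20 - 8*b)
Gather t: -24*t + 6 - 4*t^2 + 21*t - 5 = -4*t^2 - 3*t + 1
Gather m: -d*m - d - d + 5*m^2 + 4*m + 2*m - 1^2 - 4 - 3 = -2*d + 5*m^2 + m*(6 - d) - 8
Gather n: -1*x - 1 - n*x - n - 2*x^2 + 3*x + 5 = n*(-x - 1) - 2*x^2 + 2*x + 4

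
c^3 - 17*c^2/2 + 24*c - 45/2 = (c - 3)^2*(c - 5/2)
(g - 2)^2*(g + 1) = g^3 - 3*g^2 + 4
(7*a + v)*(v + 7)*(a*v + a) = 7*a^2*v^2 + 56*a^2*v + 49*a^2 + a*v^3 + 8*a*v^2 + 7*a*v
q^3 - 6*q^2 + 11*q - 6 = (q - 3)*(q - 2)*(q - 1)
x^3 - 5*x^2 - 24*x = x*(x - 8)*(x + 3)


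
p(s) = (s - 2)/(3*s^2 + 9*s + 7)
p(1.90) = -0.00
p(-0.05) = -0.31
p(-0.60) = -0.97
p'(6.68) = -0.00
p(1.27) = -0.03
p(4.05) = 0.02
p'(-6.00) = -0.04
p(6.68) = 0.02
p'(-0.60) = 2.33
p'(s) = (-6*s - 9)*(s - 2)/(3*s^2 + 9*s + 7)^2 + 1/(3*s^2 + 9*s + 7) = (-3*s^2 + 12*s + 25)/(9*s^4 + 54*s^3 + 123*s^2 + 126*s + 49)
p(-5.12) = -0.18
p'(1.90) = 0.03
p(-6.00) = -0.13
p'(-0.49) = 1.68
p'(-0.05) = 0.57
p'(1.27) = 0.07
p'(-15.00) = 0.00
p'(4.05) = 0.00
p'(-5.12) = -0.07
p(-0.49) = -0.75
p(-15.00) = -0.03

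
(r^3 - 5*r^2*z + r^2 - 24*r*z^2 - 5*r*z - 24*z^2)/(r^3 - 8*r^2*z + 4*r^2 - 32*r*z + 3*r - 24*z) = (r + 3*z)/(r + 3)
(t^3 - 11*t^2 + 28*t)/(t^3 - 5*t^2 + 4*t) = (t - 7)/(t - 1)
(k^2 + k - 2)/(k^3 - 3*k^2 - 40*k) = (-k^2 - k + 2)/(k*(-k^2 + 3*k + 40))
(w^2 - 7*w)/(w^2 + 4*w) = (w - 7)/(w + 4)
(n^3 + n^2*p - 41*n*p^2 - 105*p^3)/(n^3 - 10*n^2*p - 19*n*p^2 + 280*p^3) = (-n - 3*p)/(-n + 8*p)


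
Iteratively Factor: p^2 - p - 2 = (p - 2)*(p + 1)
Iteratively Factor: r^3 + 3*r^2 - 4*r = (r - 1)*(r^2 + 4*r) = r*(r - 1)*(r + 4)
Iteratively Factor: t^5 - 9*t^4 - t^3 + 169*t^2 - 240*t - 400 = (t - 4)*(t^4 - 5*t^3 - 21*t^2 + 85*t + 100) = (t - 4)*(t + 4)*(t^3 - 9*t^2 + 15*t + 25) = (t - 5)*(t - 4)*(t + 4)*(t^2 - 4*t - 5) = (t - 5)^2*(t - 4)*(t + 4)*(t + 1)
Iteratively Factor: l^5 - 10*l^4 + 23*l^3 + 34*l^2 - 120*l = (l - 3)*(l^4 - 7*l^3 + 2*l^2 + 40*l) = l*(l - 3)*(l^3 - 7*l^2 + 2*l + 40) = l*(l - 5)*(l - 3)*(l^2 - 2*l - 8) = l*(l - 5)*(l - 3)*(l + 2)*(l - 4)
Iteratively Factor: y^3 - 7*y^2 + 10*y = (y)*(y^2 - 7*y + 10) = y*(y - 5)*(y - 2)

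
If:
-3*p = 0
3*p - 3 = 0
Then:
No Solution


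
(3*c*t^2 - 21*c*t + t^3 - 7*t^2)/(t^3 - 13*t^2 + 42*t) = (3*c + t)/(t - 6)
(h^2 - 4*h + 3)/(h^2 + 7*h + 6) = (h^2 - 4*h + 3)/(h^2 + 7*h + 6)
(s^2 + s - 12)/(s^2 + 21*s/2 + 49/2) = 2*(s^2 + s - 12)/(2*s^2 + 21*s + 49)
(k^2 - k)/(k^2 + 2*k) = (k - 1)/(k + 2)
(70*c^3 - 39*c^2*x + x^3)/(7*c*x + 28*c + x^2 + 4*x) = (10*c^2 - 7*c*x + x^2)/(x + 4)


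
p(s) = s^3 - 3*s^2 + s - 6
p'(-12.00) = 505.00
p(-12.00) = -2178.00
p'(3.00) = 10.00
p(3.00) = -3.00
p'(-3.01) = 46.24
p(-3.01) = -63.46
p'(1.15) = -1.93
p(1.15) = -7.30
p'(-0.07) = 1.43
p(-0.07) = -6.09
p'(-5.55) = 126.71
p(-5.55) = -274.91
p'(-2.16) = 27.96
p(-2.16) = -32.23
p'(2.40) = 3.88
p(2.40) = -7.06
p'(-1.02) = 10.24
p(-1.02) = -11.20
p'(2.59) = 5.58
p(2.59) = -6.16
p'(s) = 3*s^2 - 6*s + 1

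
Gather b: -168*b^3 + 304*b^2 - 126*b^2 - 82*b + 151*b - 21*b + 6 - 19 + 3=-168*b^3 + 178*b^2 + 48*b - 10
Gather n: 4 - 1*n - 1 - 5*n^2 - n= -5*n^2 - 2*n + 3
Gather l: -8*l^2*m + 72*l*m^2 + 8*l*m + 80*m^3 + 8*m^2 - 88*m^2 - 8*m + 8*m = -8*l^2*m + l*(72*m^2 + 8*m) + 80*m^3 - 80*m^2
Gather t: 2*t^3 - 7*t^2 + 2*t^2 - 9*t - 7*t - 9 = 2*t^3 - 5*t^2 - 16*t - 9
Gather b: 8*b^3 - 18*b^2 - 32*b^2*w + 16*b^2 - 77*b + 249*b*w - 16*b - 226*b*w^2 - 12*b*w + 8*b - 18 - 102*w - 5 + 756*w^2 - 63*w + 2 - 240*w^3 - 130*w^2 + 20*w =8*b^3 + b^2*(-32*w - 2) + b*(-226*w^2 + 237*w - 85) - 240*w^3 + 626*w^2 - 145*w - 21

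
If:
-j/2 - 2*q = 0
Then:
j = -4*q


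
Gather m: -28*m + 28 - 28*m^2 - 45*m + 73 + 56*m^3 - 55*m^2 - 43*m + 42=56*m^3 - 83*m^2 - 116*m + 143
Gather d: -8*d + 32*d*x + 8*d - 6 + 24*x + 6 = 32*d*x + 24*x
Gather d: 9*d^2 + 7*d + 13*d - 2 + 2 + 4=9*d^2 + 20*d + 4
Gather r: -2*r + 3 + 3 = 6 - 2*r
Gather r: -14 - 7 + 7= -14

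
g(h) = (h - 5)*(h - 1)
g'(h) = 2*h - 6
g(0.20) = 3.84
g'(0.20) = -5.60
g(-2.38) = 24.94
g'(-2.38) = -10.76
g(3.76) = -3.42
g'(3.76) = 1.52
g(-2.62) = 27.58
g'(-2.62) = -11.24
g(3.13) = -3.98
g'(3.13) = 0.26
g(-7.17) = 99.43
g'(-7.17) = -20.34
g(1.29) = -1.08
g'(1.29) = -3.42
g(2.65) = -3.88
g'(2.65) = -0.70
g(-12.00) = 221.00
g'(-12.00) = -30.00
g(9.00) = 32.00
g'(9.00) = 12.00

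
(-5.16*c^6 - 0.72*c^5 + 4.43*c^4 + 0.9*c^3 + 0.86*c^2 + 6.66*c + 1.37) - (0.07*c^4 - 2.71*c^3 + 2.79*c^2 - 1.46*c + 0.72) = -5.16*c^6 - 0.72*c^5 + 4.36*c^4 + 3.61*c^3 - 1.93*c^2 + 8.12*c + 0.65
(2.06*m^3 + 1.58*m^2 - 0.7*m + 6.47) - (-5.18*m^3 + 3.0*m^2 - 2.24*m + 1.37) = 7.24*m^3 - 1.42*m^2 + 1.54*m + 5.1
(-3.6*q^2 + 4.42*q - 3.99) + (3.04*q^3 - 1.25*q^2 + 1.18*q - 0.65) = 3.04*q^3 - 4.85*q^2 + 5.6*q - 4.64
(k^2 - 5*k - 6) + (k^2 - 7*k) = 2*k^2 - 12*k - 6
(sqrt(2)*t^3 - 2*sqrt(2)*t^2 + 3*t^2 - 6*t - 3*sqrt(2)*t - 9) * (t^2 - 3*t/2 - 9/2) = sqrt(2)*t^5 - 7*sqrt(2)*t^4/2 + 3*t^4 - 21*t^3/2 - 9*sqrt(2)*t^3/2 - 27*t^2/2 + 27*sqrt(2)*t^2/2 + 27*sqrt(2)*t/2 + 81*t/2 + 81/2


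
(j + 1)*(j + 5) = j^2 + 6*j + 5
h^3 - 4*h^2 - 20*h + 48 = (h - 6)*(h - 2)*(h + 4)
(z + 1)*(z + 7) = z^2 + 8*z + 7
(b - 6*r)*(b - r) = b^2 - 7*b*r + 6*r^2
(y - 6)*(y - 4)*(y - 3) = y^3 - 13*y^2 + 54*y - 72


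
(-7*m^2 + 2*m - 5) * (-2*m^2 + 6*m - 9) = 14*m^4 - 46*m^3 + 85*m^2 - 48*m + 45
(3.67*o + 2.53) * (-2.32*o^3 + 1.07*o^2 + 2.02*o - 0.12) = -8.5144*o^4 - 1.9427*o^3 + 10.1205*o^2 + 4.6702*o - 0.3036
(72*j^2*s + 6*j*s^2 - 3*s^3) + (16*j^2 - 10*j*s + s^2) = 72*j^2*s + 16*j^2 + 6*j*s^2 - 10*j*s - 3*s^3 + s^2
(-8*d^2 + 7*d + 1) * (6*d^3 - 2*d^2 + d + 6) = -48*d^5 + 58*d^4 - 16*d^3 - 43*d^2 + 43*d + 6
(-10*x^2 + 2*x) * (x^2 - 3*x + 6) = -10*x^4 + 32*x^3 - 66*x^2 + 12*x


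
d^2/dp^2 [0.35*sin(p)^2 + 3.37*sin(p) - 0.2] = -3.37*sin(p) + 0.7*cos(2*p)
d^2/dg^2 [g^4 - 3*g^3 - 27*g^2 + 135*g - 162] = 12*g^2 - 18*g - 54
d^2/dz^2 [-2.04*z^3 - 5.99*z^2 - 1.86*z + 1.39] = -12.24*z - 11.98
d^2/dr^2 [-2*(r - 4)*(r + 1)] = -4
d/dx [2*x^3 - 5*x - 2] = 6*x^2 - 5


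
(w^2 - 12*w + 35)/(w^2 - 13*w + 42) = (w - 5)/(w - 6)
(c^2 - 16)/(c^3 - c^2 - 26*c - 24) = (c - 4)/(c^2 - 5*c - 6)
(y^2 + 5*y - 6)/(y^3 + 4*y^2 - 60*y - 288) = (y - 1)/(y^2 - 2*y - 48)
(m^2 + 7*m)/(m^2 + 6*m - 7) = m/(m - 1)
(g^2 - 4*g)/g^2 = (g - 4)/g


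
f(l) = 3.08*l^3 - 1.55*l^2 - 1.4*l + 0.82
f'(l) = 9.24*l^2 - 3.1*l - 1.4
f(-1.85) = -21.40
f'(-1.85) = 35.96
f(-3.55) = -151.54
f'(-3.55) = 126.05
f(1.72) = 9.50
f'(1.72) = 20.60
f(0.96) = 0.77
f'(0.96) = 4.14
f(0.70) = 0.14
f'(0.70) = 0.96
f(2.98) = 64.39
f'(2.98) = 71.42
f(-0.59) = 0.47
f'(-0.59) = 3.65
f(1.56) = 6.56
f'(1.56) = 16.25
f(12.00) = 5083.06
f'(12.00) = 1291.96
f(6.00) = 601.90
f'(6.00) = 312.64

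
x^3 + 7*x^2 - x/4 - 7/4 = (x - 1/2)*(x + 1/2)*(x + 7)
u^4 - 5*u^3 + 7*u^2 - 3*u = u*(u - 3)*(u - 1)^2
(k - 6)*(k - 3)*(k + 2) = k^3 - 7*k^2 + 36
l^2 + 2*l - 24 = (l - 4)*(l + 6)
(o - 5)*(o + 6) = o^2 + o - 30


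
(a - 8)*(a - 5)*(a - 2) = a^3 - 15*a^2 + 66*a - 80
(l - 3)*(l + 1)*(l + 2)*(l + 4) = l^4 + 4*l^3 - 7*l^2 - 34*l - 24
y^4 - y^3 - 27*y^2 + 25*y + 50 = (y - 5)*(y - 2)*(y + 1)*(y + 5)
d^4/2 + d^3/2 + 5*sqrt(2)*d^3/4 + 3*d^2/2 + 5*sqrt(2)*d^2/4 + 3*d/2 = d*(d/2 + 1/2)*(d + sqrt(2))*(d + 3*sqrt(2)/2)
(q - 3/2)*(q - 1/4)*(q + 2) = q^3 + q^2/4 - 25*q/8 + 3/4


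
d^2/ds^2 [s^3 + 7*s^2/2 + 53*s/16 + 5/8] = 6*s + 7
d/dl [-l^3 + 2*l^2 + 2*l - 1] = -3*l^2 + 4*l + 2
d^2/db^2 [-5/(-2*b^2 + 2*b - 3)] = 20*(-2*b^2 + 2*b + 2*(2*b - 1)^2 - 3)/(2*b^2 - 2*b + 3)^3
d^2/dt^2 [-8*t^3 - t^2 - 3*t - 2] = -48*t - 2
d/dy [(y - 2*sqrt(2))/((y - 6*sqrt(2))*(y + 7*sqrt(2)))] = (-y^2 + 4*sqrt(2)*y - 80)/(y^4 + 2*sqrt(2)*y^3 - 166*y^2 - 168*sqrt(2)*y + 7056)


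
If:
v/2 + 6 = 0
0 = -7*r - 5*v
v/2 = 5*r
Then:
No Solution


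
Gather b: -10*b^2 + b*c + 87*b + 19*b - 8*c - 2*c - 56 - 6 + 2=-10*b^2 + b*(c + 106) - 10*c - 60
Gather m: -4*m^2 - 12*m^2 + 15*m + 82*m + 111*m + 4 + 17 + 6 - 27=-16*m^2 + 208*m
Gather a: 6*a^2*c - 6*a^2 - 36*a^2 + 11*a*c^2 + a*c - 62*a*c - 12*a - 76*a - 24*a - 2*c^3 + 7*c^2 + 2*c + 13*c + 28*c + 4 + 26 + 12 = a^2*(6*c - 42) + a*(11*c^2 - 61*c - 112) - 2*c^3 + 7*c^2 + 43*c + 42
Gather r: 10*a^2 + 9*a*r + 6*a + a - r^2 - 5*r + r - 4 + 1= 10*a^2 + 7*a - r^2 + r*(9*a - 4) - 3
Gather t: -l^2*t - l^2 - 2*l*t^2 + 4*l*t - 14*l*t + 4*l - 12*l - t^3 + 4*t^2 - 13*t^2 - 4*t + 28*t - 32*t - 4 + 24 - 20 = -l^2 - 8*l - t^3 + t^2*(-2*l - 9) + t*(-l^2 - 10*l - 8)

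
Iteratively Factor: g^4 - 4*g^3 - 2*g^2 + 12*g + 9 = (g - 3)*(g^3 - g^2 - 5*g - 3) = (g - 3)*(g + 1)*(g^2 - 2*g - 3) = (g - 3)*(g + 1)^2*(g - 3)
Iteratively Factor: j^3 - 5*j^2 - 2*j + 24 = (j + 2)*(j^2 - 7*j + 12) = (j - 4)*(j + 2)*(j - 3)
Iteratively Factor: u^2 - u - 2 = (u + 1)*(u - 2)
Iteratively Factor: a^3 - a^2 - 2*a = (a - 2)*(a^2 + a) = a*(a - 2)*(a + 1)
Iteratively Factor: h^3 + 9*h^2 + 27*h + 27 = (h + 3)*(h^2 + 6*h + 9) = (h + 3)^2*(h + 3)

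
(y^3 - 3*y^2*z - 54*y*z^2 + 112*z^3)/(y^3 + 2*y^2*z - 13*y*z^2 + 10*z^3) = (y^2 - y*z - 56*z^2)/(y^2 + 4*y*z - 5*z^2)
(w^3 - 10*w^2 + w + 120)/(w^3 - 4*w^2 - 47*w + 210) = (w^2 - 5*w - 24)/(w^2 + w - 42)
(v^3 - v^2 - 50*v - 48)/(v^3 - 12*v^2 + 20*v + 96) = (v^2 + 7*v + 6)/(v^2 - 4*v - 12)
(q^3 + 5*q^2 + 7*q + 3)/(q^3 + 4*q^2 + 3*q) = (q + 1)/q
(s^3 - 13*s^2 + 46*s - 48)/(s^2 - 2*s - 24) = (-s^3 + 13*s^2 - 46*s + 48)/(-s^2 + 2*s + 24)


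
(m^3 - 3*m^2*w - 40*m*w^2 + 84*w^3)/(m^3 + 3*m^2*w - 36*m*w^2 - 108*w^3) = (-m^2 + 9*m*w - 14*w^2)/(-m^2 + 3*m*w + 18*w^2)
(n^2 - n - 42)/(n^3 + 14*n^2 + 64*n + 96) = (n - 7)/(n^2 + 8*n + 16)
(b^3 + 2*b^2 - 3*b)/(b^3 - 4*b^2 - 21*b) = (b - 1)/(b - 7)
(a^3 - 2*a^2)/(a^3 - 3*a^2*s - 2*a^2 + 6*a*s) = a/(a - 3*s)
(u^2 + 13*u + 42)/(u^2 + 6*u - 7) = (u + 6)/(u - 1)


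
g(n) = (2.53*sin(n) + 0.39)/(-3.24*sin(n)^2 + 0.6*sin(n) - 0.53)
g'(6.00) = -1.74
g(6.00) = 0.33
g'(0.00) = -5.61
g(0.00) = -0.74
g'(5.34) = 0.10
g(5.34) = 0.53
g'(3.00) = 4.02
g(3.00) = -1.47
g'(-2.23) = -0.10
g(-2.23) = 0.53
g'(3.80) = 0.01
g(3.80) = 0.55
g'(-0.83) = 0.09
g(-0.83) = 0.54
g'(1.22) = 0.35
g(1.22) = -0.98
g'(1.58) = -0.01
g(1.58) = -0.92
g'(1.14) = 0.44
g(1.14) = -1.01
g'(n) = (6.48*sin(n)*cos(n) - 0.6*cos(n))*(2.53*sin(n) + 0.39)/(-3.24*sin(n)^2 + 0.6*sin(n) - 0.53)^2 + 2.53*cos(n)/(-3.24*sin(n)^2 + 0.6*sin(n) - 0.53) = (8.1972*sin(n)^2 + 2.5272*sin(n) - 1.5749)*cos(n)/(10.4976*sin(n)^4 - 3.888*sin(n)^3 + 3.7944*sin(n)^2 - 0.636*sin(n) + 0.2809)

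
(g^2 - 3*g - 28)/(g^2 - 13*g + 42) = (g + 4)/(g - 6)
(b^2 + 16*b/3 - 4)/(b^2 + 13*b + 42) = (b - 2/3)/(b + 7)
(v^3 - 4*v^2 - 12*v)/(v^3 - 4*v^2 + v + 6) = v*(v^2 - 4*v - 12)/(v^3 - 4*v^2 + v + 6)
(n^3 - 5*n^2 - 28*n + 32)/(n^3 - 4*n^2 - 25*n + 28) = (n - 8)/(n - 7)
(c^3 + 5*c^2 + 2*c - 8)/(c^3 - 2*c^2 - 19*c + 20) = (c + 2)/(c - 5)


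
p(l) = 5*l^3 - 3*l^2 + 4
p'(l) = 15*l^2 - 6*l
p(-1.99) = -47.28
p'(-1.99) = 71.34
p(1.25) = 9.08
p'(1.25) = 15.94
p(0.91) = 5.28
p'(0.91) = 6.96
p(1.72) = 20.57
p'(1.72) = 34.06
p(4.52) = 404.44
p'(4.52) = 279.34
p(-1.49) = -19.20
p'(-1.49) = 42.24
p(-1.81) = -35.48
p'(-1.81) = 60.00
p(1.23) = 8.77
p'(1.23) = 15.31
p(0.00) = 4.00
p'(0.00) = 0.00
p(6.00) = 976.00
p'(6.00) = 504.00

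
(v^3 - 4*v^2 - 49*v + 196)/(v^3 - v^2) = (v^3 - 4*v^2 - 49*v + 196)/(v^2*(v - 1))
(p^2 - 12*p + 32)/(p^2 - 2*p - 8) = (p - 8)/(p + 2)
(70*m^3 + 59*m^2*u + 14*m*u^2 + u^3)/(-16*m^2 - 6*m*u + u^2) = (35*m^2 + 12*m*u + u^2)/(-8*m + u)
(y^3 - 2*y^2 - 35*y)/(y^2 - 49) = y*(y + 5)/(y + 7)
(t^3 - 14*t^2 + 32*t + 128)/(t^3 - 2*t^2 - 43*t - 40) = (t^2 - 6*t - 16)/(t^2 + 6*t + 5)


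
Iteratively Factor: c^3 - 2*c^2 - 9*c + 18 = (c - 2)*(c^2 - 9) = (c - 2)*(c + 3)*(c - 3)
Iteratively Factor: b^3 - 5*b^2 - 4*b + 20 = (b - 2)*(b^2 - 3*b - 10) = (b - 5)*(b - 2)*(b + 2)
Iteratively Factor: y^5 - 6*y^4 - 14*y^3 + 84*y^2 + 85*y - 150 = (y + 2)*(y^4 - 8*y^3 + 2*y^2 + 80*y - 75) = (y - 1)*(y + 2)*(y^3 - 7*y^2 - 5*y + 75) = (y - 1)*(y + 2)*(y + 3)*(y^2 - 10*y + 25) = (y - 5)*(y - 1)*(y + 2)*(y + 3)*(y - 5)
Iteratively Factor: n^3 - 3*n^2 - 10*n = (n + 2)*(n^2 - 5*n) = (n - 5)*(n + 2)*(n)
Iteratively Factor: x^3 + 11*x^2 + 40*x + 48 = (x + 4)*(x^2 + 7*x + 12) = (x + 4)^2*(x + 3)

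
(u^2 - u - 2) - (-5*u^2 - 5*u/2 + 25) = 6*u^2 + 3*u/2 - 27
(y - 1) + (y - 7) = 2*y - 8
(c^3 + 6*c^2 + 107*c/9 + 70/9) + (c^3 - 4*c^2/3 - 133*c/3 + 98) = 2*c^3 + 14*c^2/3 - 292*c/9 + 952/9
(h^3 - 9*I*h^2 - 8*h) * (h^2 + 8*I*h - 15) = h^5 - I*h^4 + 49*h^3 + 71*I*h^2 + 120*h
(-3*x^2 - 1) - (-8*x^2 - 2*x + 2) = 5*x^2 + 2*x - 3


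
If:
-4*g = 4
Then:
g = -1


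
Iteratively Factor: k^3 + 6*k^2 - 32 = (k + 4)*(k^2 + 2*k - 8) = (k - 2)*(k + 4)*(k + 4)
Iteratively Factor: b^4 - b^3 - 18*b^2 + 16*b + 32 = (b - 4)*(b^3 + 3*b^2 - 6*b - 8) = (b - 4)*(b + 1)*(b^2 + 2*b - 8) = (b - 4)*(b - 2)*(b + 1)*(b + 4)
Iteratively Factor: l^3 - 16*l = (l + 4)*(l^2 - 4*l) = l*(l + 4)*(l - 4)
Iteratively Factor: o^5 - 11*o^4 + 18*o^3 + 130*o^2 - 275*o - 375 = (o - 5)*(o^4 - 6*o^3 - 12*o^2 + 70*o + 75) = (o - 5)^2*(o^3 - o^2 - 17*o - 15) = (o - 5)^2*(o + 3)*(o^2 - 4*o - 5) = (o - 5)^3*(o + 3)*(o + 1)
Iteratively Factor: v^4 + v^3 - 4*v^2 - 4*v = (v - 2)*(v^3 + 3*v^2 + 2*v) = (v - 2)*(v + 2)*(v^2 + v) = (v - 2)*(v + 1)*(v + 2)*(v)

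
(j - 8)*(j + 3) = j^2 - 5*j - 24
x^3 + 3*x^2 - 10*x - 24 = (x - 3)*(x + 2)*(x + 4)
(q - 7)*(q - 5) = q^2 - 12*q + 35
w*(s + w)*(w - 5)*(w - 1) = s*w^3 - 6*s*w^2 + 5*s*w + w^4 - 6*w^3 + 5*w^2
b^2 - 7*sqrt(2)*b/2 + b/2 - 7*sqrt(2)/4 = (b + 1/2)*(b - 7*sqrt(2)/2)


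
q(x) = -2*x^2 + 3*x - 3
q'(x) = 3 - 4*x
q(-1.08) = -8.57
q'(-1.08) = 7.32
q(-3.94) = -45.87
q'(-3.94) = 18.76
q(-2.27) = -20.12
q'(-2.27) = 12.08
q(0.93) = -1.94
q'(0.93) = -0.72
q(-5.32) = -75.56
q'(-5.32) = 24.28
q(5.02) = -38.34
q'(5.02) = -17.08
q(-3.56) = -39.03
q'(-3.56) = 17.24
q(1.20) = -2.28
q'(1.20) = -1.80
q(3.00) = -12.00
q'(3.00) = -9.00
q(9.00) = -138.00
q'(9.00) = -33.00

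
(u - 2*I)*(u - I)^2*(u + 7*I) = u^4 + 3*I*u^3 + 23*u^2 - 33*I*u - 14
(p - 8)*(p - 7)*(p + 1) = p^3 - 14*p^2 + 41*p + 56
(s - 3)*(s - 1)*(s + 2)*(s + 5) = s^4 + 3*s^3 - 15*s^2 - 19*s + 30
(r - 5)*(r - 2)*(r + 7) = r^3 - 39*r + 70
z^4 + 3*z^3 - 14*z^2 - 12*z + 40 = (z - 2)^2*(z + 2)*(z + 5)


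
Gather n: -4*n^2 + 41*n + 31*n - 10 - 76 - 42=-4*n^2 + 72*n - 128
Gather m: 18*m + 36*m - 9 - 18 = 54*m - 27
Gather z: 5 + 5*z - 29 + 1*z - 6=6*z - 30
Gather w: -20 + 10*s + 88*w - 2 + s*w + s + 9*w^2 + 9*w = 11*s + 9*w^2 + w*(s + 97) - 22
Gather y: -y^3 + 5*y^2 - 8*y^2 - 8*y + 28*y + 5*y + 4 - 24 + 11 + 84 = -y^3 - 3*y^2 + 25*y + 75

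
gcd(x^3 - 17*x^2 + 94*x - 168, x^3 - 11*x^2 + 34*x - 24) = x^2 - 10*x + 24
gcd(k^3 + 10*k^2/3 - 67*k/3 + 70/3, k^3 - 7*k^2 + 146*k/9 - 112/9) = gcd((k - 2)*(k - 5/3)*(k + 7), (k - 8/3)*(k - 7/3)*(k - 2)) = k - 2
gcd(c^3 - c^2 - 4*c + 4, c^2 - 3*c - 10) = c + 2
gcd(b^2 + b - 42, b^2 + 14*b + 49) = b + 7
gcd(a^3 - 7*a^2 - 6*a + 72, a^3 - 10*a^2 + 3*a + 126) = a^2 - 3*a - 18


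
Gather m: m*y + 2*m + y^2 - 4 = m*(y + 2) + y^2 - 4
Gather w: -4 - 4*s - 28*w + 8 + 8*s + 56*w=4*s + 28*w + 4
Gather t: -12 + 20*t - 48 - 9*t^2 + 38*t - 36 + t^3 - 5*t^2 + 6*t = t^3 - 14*t^2 + 64*t - 96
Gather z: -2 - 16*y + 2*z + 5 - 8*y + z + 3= -24*y + 3*z + 6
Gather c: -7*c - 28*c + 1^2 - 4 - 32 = -35*c - 35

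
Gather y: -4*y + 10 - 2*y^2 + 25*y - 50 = -2*y^2 + 21*y - 40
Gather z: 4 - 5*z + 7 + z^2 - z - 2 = z^2 - 6*z + 9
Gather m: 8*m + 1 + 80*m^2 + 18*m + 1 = 80*m^2 + 26*m + 2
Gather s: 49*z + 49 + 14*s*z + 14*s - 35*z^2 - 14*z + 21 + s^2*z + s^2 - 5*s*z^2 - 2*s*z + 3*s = s^2*(z + 1) + s*(-5*z^2 + 12*z + 17) - 35*z^2 + 35*z + 70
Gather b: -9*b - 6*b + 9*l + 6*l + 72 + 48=-15*b + 15*l + 120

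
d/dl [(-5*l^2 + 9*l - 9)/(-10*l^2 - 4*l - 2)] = (55*l^2 - 80*l - 27)/(2*(25*l^4 + 20*l^3 + 14*l^2 + 4*l + 1))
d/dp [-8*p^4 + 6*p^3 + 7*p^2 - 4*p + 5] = -32*p^3 + 18*p^2 + 14*p - 4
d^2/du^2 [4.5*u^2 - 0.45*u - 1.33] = 9.00000000000000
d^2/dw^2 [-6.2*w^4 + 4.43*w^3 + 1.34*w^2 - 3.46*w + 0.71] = -74.4*w^2 + 26.58*w + 2.68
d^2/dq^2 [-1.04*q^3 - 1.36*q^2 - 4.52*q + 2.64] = -6.24*q - 2.72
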